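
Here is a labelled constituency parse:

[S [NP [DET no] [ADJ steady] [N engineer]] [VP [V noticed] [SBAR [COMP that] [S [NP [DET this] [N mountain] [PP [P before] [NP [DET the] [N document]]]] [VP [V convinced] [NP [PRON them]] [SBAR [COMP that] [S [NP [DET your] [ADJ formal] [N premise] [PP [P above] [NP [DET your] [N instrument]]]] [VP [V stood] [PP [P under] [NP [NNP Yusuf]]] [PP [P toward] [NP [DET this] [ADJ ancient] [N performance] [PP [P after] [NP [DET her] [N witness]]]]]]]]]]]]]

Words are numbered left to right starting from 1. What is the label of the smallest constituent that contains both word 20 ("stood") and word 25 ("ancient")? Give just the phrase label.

VP

Both words fall inside [VP stood under Yusuf toward this ancient performance after her witness] (words 20–29), and no smaller constituent contains them both. Label: VP.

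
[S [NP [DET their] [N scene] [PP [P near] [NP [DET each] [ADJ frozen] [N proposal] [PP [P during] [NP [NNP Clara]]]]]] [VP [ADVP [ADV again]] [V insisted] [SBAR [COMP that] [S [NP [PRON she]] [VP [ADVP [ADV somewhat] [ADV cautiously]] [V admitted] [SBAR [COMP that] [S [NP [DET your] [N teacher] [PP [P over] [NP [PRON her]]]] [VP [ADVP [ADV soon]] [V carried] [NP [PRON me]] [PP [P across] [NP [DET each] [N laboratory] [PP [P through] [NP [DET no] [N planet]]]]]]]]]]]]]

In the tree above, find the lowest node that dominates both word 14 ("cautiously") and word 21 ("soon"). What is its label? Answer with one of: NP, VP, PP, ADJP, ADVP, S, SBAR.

Both words fall inside [VP somewhat cautiously admitted that your teacher over her soon carried me across each laboratory through no planet] (words 13–29), and no smaller constituent contains them both. Label: VP.

VP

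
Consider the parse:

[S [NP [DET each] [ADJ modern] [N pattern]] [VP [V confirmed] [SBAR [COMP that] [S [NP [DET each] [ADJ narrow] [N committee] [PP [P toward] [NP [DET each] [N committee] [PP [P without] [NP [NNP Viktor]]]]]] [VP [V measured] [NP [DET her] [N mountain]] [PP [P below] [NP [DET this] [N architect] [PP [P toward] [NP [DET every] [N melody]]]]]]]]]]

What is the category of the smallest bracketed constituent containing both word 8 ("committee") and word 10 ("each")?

NP

Word 8 lies under S → VP → SBAR → S → NP → N; word 10 lies under S → VP → SBAR → S → NP → PP → NP → DET. The lowest shared node is the NP.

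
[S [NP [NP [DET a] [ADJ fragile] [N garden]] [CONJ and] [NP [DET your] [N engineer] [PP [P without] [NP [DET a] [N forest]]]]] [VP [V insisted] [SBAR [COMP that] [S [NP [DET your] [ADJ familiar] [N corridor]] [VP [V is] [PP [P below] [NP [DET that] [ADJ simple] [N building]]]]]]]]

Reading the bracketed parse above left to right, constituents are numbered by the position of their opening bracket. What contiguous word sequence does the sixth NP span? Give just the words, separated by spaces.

Opening `[NP` markers occur at word positions 1, 1, 5, 8, 12, 17; the sixth of these opens the constituent [NP that simple building].

that simple building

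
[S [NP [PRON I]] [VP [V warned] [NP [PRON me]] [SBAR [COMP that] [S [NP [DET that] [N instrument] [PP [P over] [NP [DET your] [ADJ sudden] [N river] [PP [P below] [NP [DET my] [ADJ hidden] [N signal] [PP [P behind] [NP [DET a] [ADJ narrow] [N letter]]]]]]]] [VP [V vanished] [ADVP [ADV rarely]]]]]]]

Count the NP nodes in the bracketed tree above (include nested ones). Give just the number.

Listing each NP by its span: [NP I]; [NP me]; [NP that instrument over your sudden river below my hidden signal behind a narrow letter]; [NP your sudden river below my hidden signal behind a narrow letter]; [NP my hidden signal behind a narrow letter]; [NP a narrow letter] — that makes 6.

6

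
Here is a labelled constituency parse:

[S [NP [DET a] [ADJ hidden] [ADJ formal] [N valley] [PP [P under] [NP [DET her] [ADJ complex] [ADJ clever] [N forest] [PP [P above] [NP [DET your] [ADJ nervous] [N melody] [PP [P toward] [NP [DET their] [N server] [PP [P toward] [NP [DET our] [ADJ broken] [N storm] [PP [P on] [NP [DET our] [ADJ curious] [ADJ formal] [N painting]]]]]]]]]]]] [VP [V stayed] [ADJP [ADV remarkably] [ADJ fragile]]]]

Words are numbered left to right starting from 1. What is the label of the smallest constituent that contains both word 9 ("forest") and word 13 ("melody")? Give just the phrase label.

The smallest bracket enclosing both words is [NP her complex clever forest above your nervous melody toward their server toward our broken storm on our curious formal painting], so the label is NP.

NP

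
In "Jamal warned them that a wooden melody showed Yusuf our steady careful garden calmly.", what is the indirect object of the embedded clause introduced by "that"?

Yusuf

The verb of the embedded clause introduced by "that" is "showed"; its indirect object is the NP "Yusuf".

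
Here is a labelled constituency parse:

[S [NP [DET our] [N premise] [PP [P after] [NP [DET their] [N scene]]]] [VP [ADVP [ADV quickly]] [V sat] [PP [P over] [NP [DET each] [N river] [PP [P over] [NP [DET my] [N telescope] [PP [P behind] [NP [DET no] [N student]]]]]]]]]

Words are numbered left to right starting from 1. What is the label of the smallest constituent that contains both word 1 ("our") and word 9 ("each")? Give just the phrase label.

Both words fall inside [S our premise after their scene quickly sat over each river over my telescope behind no student] (words 1–16), and no smaller constituent contains them both. Label: S.

S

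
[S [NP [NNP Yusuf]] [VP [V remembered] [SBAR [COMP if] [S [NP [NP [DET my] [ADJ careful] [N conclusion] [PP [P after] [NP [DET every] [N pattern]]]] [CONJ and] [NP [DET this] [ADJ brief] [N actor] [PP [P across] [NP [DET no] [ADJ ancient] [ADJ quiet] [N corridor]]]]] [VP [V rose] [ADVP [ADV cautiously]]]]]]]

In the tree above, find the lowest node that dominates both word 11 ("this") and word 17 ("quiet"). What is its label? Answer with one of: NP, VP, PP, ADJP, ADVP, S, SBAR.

Both words fall inside [NP this brief actor across no ancient quiet corridor] (words 11–18), and no smaller constituent contains them both. Label: NP.

NP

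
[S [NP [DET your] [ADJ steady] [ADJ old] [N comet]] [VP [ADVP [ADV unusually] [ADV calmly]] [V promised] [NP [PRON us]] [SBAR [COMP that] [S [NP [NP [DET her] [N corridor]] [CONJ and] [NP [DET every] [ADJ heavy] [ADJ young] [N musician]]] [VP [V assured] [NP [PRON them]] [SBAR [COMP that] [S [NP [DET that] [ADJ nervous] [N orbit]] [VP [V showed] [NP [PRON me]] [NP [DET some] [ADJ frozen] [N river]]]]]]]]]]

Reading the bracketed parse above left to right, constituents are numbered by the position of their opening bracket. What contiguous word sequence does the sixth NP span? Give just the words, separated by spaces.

them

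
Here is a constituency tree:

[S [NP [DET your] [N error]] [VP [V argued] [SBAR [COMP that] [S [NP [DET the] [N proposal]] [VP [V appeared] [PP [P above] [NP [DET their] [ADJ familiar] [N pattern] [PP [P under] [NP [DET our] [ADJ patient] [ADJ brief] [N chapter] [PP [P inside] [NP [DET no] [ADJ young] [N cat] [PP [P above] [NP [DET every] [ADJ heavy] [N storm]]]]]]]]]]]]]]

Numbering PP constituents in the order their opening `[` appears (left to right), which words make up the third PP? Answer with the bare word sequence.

inside no young cat above every heavy storm

The PP opening brackets appear, in order, over: "above their familiar pattern under our patient brief chapter inside no young cat above every heavy storm"; "under our patient brief chapter inside no young cat above every heavy storm"; "inside no young cat above every heavy storm"; "above every heavy storm". The third one spans "inside no young cat above every heavy storm".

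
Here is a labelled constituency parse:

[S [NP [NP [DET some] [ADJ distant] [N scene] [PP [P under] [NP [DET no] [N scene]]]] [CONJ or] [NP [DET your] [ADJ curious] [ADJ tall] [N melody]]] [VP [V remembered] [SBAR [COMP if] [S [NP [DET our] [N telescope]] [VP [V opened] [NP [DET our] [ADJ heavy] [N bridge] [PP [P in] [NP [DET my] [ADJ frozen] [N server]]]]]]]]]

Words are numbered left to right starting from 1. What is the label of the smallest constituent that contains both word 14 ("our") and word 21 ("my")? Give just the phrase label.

S

The smallest bracket enclosing both words is [S our telescope opened our heavy bridge in my frozen server], so the label is S.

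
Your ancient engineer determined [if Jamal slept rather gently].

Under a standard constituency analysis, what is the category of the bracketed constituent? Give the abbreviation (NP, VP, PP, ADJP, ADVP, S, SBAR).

The span is built around the complementizer "if" — a subordinate clause (SBAR).

SBAR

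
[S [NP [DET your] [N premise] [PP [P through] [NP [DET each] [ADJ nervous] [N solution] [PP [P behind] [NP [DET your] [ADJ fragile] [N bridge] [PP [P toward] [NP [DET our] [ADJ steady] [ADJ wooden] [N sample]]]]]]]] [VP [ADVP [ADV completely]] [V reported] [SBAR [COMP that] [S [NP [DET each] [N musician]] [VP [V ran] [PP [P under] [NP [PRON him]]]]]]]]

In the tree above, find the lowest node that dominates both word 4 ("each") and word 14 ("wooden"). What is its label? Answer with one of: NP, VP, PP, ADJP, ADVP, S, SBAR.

NP

Word 4 lies under S → NP → PP → NP → DET; word 14 lies under S → NP → PP → NP → PP → NP → PP → NP → ADJ. The lowest shared node is the NP.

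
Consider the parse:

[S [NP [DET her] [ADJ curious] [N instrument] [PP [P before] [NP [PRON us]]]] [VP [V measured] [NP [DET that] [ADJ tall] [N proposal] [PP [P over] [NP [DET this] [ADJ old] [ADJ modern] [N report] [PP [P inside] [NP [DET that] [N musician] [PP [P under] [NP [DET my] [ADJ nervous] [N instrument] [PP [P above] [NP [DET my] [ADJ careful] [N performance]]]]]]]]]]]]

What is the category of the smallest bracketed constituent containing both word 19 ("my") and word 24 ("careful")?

NP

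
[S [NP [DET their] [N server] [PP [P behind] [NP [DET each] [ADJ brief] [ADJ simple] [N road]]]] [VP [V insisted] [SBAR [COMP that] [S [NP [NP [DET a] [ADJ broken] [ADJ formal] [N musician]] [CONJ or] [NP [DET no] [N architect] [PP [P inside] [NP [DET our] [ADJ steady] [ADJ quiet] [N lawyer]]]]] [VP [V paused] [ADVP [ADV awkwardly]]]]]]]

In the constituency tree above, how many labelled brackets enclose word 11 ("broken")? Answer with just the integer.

7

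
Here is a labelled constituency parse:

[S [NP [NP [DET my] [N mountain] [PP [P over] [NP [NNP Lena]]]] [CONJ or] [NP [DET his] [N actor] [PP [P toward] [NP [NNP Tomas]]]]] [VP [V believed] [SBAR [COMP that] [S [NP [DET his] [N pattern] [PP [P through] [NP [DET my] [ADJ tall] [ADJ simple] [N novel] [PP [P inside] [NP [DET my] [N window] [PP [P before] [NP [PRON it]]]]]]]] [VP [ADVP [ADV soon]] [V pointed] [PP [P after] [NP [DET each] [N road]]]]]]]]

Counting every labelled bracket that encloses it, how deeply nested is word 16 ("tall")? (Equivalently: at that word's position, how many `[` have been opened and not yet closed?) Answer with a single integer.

8

Path from the root down to the word: S → VP → SBAR → S → NP → PP → NP → ADJ. That is 8 enclosing brackets.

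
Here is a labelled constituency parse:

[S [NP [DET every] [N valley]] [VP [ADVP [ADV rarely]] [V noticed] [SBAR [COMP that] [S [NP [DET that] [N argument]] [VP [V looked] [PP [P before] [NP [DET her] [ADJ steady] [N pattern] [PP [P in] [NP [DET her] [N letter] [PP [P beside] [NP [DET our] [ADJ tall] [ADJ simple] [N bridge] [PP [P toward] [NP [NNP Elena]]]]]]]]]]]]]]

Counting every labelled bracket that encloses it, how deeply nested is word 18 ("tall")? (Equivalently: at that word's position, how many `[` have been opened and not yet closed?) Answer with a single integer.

12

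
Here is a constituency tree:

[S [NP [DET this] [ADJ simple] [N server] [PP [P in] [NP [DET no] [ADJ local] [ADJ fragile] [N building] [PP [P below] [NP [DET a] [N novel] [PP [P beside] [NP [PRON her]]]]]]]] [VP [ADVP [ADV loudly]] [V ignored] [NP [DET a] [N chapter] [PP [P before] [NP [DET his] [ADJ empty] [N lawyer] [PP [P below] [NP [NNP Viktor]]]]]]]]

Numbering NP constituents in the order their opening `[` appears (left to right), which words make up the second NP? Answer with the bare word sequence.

no local fragile building below a novel beside her

In left-to-right order the NP constituents are "this simple server in no local fragile building below a novel beside her"; "no local fragile building below a novel beside her"; "a novel beside her"; "her"; "a chapter before his empty lawyer below Viktor"; "his empty lawyer below Viktor"; "Viktor". Number 2 is "no local fragile building below a novel beside her".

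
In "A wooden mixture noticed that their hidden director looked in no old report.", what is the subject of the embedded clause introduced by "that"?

their hidden director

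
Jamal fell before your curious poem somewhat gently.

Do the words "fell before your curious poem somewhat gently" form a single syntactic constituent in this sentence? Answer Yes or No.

"fell before your curious poem somewhat gently" is exactly the verb phrase [VP fell before your curious poem somewhat gently], a complete constituent.

Yes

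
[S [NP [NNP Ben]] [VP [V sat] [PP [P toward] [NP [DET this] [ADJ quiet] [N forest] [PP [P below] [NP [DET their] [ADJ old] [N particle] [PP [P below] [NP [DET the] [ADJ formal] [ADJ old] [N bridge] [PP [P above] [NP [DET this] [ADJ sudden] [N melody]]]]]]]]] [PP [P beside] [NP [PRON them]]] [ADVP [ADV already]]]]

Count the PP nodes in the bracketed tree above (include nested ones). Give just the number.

5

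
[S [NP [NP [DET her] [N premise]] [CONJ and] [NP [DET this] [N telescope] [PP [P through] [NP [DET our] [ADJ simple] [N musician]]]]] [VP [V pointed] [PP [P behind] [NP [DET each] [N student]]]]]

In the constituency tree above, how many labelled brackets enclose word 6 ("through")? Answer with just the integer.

5

The word sits inside P, which is inside PP, inside NP, inside NP, inside S — 5 brackets in all.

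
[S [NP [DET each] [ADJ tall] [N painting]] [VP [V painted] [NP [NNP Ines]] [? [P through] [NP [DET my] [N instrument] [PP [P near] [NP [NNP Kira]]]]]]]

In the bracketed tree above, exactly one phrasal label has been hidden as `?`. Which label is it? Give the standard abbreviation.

Looking at what the `?` directly dominates — P 'through', NP — this is a prepositional phrase (PP).

PP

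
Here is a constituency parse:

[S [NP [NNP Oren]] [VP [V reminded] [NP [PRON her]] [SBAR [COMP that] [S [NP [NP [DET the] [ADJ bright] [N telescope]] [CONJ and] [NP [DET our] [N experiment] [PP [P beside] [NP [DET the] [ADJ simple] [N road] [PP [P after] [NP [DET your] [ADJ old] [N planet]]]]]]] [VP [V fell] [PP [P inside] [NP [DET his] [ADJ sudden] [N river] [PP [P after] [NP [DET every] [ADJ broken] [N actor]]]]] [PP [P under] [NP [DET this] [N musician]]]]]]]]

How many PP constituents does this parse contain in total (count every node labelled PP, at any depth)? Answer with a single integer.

The PP constituents are: [PP beside the simple road after your old planet]; [PP after your old planet]; [PP inside his sudden river after every broken actor]; [PP after every broken actor]; [PP under this musician]. Total: 5.

5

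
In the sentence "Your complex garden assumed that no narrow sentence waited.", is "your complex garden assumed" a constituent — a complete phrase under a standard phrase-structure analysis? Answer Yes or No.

No

The smallest constituent containing the whole sequence is the clause [S your complex garden assumed that no narrow sentence waited], but the sequence is only part of it — it straddles the boundary between noun phrase "your complex garden" and verb phrase "assumed that no narrow sentence waited".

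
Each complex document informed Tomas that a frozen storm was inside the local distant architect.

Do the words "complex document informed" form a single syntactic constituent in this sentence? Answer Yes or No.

No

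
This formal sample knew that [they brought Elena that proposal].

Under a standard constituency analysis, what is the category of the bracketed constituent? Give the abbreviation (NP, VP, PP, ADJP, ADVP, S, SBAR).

The bracketed span "they brought Elena that proposal" is headed by "brought", making it a clause (S).

S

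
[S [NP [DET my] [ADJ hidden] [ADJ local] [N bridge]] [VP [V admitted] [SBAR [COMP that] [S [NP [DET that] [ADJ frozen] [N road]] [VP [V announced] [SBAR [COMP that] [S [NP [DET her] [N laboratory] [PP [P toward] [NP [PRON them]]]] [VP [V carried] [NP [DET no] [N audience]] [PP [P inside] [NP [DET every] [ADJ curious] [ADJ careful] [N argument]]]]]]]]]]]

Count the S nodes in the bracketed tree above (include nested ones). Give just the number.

Listing each S by its span: [S my hidden local bridge admitted that that frozen road announced that her laboratory toward them carried no audience inside every curious careful argument]; [S that frozen road announced that her laboratory toward them carried no audience inside every curious careful argument]; [S her laboratory toward them carried no audience inside every curious careful argument] — that makes 3.

3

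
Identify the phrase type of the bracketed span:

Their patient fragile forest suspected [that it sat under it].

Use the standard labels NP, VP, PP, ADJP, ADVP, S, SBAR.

The bracketed span "that it sat under it" is headed by "that", making it a subordinate clause (SBAR).

SBAR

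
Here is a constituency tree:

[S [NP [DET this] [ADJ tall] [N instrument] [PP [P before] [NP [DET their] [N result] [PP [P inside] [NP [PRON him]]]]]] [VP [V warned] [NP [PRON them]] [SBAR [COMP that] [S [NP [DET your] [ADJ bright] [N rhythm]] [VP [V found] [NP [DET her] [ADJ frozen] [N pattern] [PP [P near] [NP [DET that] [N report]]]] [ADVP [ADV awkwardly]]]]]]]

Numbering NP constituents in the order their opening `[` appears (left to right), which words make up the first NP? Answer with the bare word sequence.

this tall instrument before their result inside him

In left-to-right order the NP constituents are "this tall instrument before their result inside him"; "their result inside him"; "him"; "them"; "your bright rhythm"; "her frozen pattern near that report"; "that report". Number 1 is "this tall instrument before their result inside him".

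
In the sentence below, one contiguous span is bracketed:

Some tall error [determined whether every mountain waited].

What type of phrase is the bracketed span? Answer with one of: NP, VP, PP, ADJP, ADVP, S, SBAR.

VP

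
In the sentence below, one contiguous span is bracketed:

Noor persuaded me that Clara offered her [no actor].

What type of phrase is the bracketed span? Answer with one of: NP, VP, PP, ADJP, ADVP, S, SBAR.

NP

The bracketed span "no actor" is headed by "actor", making it a noun phrase (NP).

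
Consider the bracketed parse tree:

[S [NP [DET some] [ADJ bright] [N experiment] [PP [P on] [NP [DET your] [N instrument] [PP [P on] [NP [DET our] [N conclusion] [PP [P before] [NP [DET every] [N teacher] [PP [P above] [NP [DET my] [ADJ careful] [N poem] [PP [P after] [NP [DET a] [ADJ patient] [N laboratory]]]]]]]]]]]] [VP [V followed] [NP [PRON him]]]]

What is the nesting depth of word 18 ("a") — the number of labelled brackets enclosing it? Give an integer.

13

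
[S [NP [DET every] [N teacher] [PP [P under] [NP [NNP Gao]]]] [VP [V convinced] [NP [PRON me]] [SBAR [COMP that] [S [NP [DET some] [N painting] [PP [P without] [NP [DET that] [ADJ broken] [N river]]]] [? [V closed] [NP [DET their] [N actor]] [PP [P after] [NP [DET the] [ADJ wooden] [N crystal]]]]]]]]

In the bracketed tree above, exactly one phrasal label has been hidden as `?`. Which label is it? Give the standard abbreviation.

VP

Looking at what the `?` directly dominates — V 'closed', NP, PP — this is a verb phrase (VP).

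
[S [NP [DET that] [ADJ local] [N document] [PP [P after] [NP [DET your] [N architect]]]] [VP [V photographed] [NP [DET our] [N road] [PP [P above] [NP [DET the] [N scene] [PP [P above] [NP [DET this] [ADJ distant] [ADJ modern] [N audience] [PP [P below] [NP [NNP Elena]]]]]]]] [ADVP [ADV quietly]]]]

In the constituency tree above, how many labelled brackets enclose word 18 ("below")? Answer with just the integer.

Counting open brackets not yet closed at "below": [S [VP [NP [PP [NP [PP [NP [PP [P = 9.

9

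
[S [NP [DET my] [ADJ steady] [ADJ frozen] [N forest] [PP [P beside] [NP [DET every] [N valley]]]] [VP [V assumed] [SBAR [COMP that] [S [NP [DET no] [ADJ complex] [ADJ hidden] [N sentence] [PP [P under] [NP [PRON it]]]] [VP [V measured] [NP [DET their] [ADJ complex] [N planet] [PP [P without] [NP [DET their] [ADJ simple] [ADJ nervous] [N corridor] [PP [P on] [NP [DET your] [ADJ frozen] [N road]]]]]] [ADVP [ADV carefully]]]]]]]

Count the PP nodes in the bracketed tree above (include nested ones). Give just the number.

The PP constituents are: [PP beside every valley]; [PP under it]; [PP without their simple nervous corridor on your frozen road]; [PP on your frozen road]. Total: 4.

4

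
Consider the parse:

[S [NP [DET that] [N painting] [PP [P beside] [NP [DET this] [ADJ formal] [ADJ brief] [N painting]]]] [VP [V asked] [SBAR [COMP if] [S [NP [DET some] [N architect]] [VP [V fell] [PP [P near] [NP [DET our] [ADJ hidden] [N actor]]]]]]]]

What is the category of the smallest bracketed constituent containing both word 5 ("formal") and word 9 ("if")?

S

The smallest bracket enclosing both words is [S that painting beside this formal brief painting asked if some architect fell near our hidden actor], so the label is S.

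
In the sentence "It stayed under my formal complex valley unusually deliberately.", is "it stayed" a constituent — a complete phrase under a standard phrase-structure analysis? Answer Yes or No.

The smallest constituent containing the whole sequence is the clause [S it stayed under my formal complex valley unusually deliberately], but the sequence is only part of it — it straddles the boundary between noun phrase "it" and verb phrase "stayed under my formal complex valley unusually deliberately".

No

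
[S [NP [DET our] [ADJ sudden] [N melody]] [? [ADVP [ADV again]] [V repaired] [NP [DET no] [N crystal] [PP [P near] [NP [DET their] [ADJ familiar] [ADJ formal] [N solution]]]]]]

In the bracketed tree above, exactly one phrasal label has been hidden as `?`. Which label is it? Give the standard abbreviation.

VP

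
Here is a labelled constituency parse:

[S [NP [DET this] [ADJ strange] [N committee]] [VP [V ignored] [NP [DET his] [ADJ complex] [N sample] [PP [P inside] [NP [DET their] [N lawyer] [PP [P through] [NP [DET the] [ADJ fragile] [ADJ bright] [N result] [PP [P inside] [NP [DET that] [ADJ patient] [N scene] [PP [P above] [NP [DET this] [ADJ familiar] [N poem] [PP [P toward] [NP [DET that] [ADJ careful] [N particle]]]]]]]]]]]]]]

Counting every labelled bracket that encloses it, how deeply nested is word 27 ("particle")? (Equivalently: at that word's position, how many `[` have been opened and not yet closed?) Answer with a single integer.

The word sits inside N, which is inside NP, inside PP, inside NP, inside PP, inside NP, inside PP, inside NP, inside PP, inside NP, inside PP, inside NP, inside VP, inside S — 14 brackets in all.

14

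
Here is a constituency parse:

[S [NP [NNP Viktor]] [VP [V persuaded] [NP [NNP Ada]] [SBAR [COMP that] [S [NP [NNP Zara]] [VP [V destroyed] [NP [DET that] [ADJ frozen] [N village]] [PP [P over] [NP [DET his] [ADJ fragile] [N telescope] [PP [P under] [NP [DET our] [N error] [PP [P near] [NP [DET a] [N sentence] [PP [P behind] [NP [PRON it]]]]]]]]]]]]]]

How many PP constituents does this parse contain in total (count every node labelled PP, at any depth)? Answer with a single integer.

4

Listing each PP by its span: [PP over his fragile telescope under our error near a sentence behind it]; [PP under our error near a sentence behind it]; [PP near a sentence behind it]; [PP behind it] — that makes 4.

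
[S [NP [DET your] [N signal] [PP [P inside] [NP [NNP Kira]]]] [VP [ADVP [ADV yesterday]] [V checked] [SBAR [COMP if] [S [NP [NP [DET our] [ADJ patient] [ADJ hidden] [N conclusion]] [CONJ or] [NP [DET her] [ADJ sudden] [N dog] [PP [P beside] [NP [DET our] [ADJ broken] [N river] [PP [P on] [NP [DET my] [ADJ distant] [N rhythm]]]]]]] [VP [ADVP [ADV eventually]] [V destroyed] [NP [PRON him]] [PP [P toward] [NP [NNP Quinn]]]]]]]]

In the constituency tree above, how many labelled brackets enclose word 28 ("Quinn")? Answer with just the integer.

8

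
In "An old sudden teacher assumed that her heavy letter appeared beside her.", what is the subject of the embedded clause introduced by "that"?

her heavy letter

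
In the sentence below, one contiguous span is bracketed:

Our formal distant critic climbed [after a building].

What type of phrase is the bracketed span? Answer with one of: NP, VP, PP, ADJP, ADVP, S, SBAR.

PP

The bracketed span "after a building" is headed by "after", making it a prepositional phrase (PP).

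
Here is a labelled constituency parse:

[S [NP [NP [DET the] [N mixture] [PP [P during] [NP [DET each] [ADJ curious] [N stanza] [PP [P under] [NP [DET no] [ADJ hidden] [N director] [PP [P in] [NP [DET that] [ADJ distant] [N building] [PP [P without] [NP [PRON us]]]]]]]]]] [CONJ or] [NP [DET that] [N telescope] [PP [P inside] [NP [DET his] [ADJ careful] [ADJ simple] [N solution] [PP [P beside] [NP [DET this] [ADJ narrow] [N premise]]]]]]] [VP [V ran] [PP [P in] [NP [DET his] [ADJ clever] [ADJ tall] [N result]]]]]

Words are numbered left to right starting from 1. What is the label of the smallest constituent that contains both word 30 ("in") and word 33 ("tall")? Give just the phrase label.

Word 30 lies under S → VP → PP → P; word 33 lies under S → VP → PP → NP → ADJ. The lowest shared node is the PP.

PP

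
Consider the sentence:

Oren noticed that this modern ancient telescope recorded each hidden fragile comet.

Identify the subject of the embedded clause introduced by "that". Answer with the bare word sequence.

this modern ancient telescope

The subject of the embedded clause introduced by "that" is the NP immediately before the verb "recorded": "this modern ancient telescope".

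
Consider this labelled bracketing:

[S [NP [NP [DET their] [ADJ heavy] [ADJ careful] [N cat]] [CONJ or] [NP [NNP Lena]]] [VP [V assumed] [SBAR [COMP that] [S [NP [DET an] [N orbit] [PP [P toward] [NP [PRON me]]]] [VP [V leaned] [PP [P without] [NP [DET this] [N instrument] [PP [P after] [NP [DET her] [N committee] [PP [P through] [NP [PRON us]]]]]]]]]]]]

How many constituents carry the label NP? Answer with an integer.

8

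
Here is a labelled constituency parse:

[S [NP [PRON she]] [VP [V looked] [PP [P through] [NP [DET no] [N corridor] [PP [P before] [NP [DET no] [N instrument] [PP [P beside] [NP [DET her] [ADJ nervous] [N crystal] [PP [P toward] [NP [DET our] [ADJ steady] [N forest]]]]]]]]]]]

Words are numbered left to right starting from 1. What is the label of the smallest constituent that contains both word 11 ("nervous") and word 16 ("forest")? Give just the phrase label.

Both words fall inside [NP her nervous crystal toward our steady forest] (words 10–16), and no smaller constituent contains them both. Label: NP.

NP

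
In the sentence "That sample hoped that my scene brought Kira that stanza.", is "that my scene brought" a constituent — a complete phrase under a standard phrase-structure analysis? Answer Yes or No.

No

The sequence begins inside the complementizer "that" and ends inside the clause "my scene brought Kira that stanza"; it crosses a phrase boundary, so no single node in the tree spans exactly those words.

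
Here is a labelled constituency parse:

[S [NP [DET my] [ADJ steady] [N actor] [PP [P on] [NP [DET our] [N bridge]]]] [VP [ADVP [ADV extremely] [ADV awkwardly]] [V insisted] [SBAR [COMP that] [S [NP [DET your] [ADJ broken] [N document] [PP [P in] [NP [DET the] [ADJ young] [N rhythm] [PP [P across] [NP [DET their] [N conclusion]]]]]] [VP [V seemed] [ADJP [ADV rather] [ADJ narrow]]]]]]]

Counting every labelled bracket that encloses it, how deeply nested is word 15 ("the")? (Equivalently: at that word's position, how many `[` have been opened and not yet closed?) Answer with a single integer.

Counting open brackets not yet closed at "the": [S [VP [SBAR [S [NP [PP [NP [DET = 8.

8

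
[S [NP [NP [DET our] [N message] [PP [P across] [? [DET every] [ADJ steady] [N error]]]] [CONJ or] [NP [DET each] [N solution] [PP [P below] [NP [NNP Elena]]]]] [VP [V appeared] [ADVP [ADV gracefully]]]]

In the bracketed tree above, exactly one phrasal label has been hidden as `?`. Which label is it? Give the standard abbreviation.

The `?` node immediately contains: DET 'every', ADJ 'steady', N 'error'. That is the internal structure of a noun phrase, so the label is NP.

NP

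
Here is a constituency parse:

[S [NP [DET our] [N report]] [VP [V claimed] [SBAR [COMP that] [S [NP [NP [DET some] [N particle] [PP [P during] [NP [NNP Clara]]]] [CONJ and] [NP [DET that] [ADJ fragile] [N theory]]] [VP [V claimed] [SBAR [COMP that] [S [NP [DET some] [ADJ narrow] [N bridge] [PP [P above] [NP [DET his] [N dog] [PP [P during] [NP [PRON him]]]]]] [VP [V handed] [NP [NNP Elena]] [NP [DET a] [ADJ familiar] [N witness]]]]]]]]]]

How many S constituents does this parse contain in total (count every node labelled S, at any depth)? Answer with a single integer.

Scanning left to right, an opening `[S` appears at word positions 1, 5, 15 — 3 in total.

3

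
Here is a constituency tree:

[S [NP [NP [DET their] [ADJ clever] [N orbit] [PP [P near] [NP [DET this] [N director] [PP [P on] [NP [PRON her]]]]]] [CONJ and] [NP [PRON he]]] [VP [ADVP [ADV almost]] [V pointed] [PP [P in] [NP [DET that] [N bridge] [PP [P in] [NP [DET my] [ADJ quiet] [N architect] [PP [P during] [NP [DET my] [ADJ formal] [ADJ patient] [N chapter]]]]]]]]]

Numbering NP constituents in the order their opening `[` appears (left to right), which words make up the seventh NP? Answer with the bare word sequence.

my quiet architect during my formal patient chapter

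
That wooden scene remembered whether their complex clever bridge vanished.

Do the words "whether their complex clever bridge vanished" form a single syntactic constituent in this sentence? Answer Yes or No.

These words form the whole subordinate clause headed by "whether", so yes — one constituent.

Yes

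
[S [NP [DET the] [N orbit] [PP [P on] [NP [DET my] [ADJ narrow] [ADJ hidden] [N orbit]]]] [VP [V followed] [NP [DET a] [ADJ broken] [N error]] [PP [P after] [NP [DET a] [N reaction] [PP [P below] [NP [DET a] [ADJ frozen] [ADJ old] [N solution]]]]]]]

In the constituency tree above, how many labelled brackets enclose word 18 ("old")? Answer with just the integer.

Counting open brackets not yet closed at "old": [S [VP [PP [NP [PP [NP [ADJ = 7.

7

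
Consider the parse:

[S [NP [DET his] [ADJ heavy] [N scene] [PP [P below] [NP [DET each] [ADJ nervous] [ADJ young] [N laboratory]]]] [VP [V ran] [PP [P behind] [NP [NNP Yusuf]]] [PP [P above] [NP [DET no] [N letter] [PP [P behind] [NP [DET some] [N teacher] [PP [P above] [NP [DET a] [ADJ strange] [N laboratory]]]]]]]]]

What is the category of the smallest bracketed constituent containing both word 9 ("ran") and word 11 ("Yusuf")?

The smallest bracket enclosing both words is [VP ran behind Yusuf above no letter behind some teacher above a strange laboratory], so the label is VP.

VP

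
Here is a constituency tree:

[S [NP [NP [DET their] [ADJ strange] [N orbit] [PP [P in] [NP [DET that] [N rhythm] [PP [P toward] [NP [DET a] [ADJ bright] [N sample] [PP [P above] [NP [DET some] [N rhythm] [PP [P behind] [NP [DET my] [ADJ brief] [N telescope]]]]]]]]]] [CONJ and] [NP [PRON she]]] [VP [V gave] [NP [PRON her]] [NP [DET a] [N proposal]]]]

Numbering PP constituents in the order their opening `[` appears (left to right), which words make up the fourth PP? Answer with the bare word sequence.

behind my brief telescope

In left-to-right order the PP constituents are "in that rhythm toward a bright sample above some rhythm behind my brief telescope"; "toward a bright sample above some rhythm behind my brief telescope"; "above some rhythm behind my brief telescope"; "behind my brief telescope". Number 4 is "behind my brief telescope".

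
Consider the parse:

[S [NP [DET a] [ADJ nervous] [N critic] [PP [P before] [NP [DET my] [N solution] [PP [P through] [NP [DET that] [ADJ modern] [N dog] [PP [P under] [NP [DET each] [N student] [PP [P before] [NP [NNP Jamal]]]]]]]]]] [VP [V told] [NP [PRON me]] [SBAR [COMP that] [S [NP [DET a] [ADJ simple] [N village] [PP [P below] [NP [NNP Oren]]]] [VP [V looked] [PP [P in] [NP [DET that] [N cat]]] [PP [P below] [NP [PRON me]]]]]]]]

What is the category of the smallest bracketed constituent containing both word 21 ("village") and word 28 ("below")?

Word 21 lies under S → VP → SBAR → S → NP → N; word 28 lies under S → VP → SBAR → S → VP → PP → P. The lowest shared node is the S.

S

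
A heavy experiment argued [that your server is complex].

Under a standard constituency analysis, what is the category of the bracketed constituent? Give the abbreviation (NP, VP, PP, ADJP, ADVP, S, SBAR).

SBAR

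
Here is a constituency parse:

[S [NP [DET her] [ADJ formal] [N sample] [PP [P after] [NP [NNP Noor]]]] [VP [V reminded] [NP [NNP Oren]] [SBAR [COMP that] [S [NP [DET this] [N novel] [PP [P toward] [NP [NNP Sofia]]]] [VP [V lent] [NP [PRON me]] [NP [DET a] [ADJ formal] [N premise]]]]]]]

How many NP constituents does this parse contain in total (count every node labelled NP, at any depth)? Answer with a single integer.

7

Listing each NP by its span: [NP her formal sample after Noor]; [NP Noor]; [NP Oren]; [NP this novel toward Sofia]; [NP Sofia]; [NP me] … — that makes 7.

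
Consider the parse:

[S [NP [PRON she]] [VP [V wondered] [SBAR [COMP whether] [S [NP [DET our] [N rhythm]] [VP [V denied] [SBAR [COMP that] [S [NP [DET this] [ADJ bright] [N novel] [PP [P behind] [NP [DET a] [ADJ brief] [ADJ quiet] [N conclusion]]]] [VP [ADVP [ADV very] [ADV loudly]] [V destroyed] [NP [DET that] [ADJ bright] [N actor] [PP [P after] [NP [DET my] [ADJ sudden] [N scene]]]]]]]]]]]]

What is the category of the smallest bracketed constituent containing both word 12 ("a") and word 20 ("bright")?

S

Word 12 lies under S → VP → SBAR → S → VP → SBAR → S → NP → PP → NP → DET; word 20 lies under S → VP → SBAR → S → VP → SBAR → S → VP → NP → ADJ. The lowest shared node is the S.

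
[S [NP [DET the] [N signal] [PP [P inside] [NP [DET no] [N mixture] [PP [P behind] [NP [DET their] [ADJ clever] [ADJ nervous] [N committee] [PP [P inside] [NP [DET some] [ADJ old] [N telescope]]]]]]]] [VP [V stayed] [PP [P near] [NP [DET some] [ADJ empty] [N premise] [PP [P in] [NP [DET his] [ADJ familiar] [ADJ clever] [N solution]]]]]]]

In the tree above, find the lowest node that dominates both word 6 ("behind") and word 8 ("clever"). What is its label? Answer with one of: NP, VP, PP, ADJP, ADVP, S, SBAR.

PP

The smallest bracket enclosing both words is [PP behind their clever nervous committee inside some old telescope], so the label is PP.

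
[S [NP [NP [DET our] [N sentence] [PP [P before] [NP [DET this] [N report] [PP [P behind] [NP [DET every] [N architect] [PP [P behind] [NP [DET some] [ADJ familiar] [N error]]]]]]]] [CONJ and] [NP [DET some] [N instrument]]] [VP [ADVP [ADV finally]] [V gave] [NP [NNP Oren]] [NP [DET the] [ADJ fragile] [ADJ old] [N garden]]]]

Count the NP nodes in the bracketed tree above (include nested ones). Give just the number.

8

The NP constituents are: [NP our sentence before this report behind every architect behind some familiar error and some instrument]; [NP our sentence before this report behind every architect behind some familiar error]; [NP this report behind every architect behind some familiar error]; [NP every architect behind some familiar error]; [NP some familiar error]; [NP some instrument] …. Total: 8.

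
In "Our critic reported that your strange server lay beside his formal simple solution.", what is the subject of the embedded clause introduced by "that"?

your strange server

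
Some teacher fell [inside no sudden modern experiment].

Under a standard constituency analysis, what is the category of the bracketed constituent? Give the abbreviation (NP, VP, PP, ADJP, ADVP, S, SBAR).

PP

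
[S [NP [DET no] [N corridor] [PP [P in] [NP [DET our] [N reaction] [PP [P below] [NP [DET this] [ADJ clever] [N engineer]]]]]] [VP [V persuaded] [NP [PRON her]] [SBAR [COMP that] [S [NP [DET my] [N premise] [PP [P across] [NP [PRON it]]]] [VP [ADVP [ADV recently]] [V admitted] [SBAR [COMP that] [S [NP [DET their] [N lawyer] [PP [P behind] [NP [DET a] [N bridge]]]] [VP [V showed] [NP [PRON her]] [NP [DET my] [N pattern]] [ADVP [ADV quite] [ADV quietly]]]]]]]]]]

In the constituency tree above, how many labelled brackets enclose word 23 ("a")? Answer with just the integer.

11

The word sits inside DET, which is inside NP, inside PP, inside NP, inside S, inside SBAR, inside VP, inside S, inside SBAR, inside VP, inside S — 11 brackets in all.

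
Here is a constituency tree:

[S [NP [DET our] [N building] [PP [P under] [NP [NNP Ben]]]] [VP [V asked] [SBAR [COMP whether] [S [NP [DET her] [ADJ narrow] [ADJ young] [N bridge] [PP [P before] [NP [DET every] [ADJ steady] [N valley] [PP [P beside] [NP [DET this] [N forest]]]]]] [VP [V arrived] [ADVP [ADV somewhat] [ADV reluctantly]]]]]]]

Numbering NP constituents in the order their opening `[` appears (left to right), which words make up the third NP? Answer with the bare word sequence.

her narrow young bridge before every steady valley beside this forest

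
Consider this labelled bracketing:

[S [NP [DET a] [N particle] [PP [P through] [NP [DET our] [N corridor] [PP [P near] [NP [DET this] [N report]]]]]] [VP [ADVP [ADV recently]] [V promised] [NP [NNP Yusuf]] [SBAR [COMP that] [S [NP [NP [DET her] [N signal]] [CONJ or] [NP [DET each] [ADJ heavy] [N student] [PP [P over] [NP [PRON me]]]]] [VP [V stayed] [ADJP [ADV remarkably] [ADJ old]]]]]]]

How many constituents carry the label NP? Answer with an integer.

The NP constituents are: [NP a particle through our corridor near this report]; [NP our corridor near this report]; [NP this report]; [NP Yusuf]; [NP her signal or each heavy student over me]; [NP her signal] …. Total: 8.

8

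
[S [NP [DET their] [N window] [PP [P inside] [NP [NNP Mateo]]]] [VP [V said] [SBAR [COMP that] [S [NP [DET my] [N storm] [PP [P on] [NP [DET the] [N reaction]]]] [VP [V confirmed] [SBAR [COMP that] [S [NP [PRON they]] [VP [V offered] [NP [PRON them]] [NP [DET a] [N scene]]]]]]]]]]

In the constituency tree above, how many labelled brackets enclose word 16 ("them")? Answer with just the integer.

10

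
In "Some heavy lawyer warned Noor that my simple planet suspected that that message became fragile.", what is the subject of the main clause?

some heavy lawyer

In the main clause the verb is "warned"; the NP preceding it, "some heavy lawyer", is the subject.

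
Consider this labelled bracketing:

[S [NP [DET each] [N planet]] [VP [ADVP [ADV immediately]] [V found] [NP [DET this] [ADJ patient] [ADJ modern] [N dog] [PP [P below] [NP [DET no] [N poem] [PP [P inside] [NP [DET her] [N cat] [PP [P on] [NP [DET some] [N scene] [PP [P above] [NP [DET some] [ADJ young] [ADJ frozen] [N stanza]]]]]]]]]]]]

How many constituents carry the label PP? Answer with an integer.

Listing each PP by its span: [PP below no poem inside her cat on some scene above some young frozen stanza]; [PP inside her cat on some scene above some young frozen stanza]; [PP on some scene above some young frozen stanza]; [PP above some young frozen stanza] — that makes 4.

4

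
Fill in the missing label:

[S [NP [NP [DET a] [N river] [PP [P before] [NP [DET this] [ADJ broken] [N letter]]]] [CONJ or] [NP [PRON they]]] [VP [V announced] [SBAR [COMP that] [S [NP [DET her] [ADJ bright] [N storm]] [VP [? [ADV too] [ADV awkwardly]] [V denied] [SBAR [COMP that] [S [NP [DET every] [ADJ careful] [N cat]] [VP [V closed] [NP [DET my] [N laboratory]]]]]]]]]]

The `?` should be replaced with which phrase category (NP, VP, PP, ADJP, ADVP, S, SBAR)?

Looking at what the `?` directly dominates — ADV 'too', ADV 'awkwardly' — this is an adverb phrase (ADVP).

ADVP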